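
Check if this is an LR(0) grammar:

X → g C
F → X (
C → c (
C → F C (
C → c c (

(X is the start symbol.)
Yes, the grammar is LR(0)

A grammar is LR(0) if no state in the canonical LR(0) collection has:
  - both a shift item (dot before a terminal) and a complete item (shift-reduce conflict), or
  - two or more complete items (reduce-reduce conflict; the accept item [X' → X .] counts as a complete item here).

Augment with X' → X and build the canonical LR(0) collection (I0 = CLOSURE({[X' → . X]}), then GOTO on every symbol after a dot until no new states appear). It has 13 states:
  I0: { [X → . g C], [X' → . X] }  — shift
  I1: { [X' → X .] }  — accept
  I2: { [C → . F C (], [C → . c (], [C → . c c (], [F → . X (], [X → . g C], [X → g . C] }  — shift
  I3: { [X → g C .] }  — reduce
  I4: { [C → . F C (], [C → . c (], [C → . c c (], [C → F . C (], [F → . X (], [X → . g C] }  — shift
  I5: { [F → X . (] }  — shift
  I6: { [C → c . (], [C → c . c (] }  — shift
  I7: { [C → c ( .] }  — reduce
  I8: { [C → c c . (] }  — shift
  I9: { [C → c c ( .] }  — reduce
  I10: { [F → X ( .] }  — reduce
  I11: { [C → F C . (] }  — shift
  I12: { [C → F C ( .] }  — reduce

Every state is either a pure shift/goto state or contains exactly one complete item and nothing to shift — no conflicts. The grammar is LR(0).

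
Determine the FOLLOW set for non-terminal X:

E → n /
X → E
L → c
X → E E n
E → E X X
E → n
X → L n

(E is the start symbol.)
{ $, 'c', 'n' }

To compute FOLLOW(X), find every occurrence of X on a right-hand side N → α X β: add FIRST(β) \ {ε}, and if β is empty or nullable also add FOLLOW(N). Iterate to a fixed point.

In E → E X X: X is followed by X, add FIRST(X) \ {ε} = { 'c', 'n' }
In E → E X X: X is at the end, add FOLLOW(E)

The FOLLOW sets referred to above (computed the same way, to a fixed point):
  FOLLOW(E) = { $, 'c', 'n' }

Taking the union: FOLLOW(X) = { $, 'c', 'n' }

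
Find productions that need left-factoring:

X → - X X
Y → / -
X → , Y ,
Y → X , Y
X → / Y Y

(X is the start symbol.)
No, left-factoring is not needed

Left-factoring is needed when two productions for the same non-terminal
share a common prefix on the right-hand side.

Productions for X:
  X → - X X
  X → , Y ,
  X → / Y Y
Productions for Y:
  Y → / -
  Y → X , Y

No common prefixes found.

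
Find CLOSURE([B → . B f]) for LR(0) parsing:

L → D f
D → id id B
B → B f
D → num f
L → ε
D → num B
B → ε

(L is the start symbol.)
{ [B → . B f], [B → .] }

To compute CLOSURE, for each item [A → α.Bβ] where B is a non-terminal, add [B → .γ] for all productions B → γ; repeat for the newly added items until nothing changes.

Start with: [B → . B f]
  [B → . B f] has the dot before B: add [B → .]
No further items can be added.

CLOSURE = { [B → . B f], [B → .] }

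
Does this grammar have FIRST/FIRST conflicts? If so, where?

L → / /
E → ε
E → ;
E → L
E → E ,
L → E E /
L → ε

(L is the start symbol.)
Yes. L → '/' '/' / L → E E '/' on { '/' }; E → ε / E → L on { ε }; E → ';' / E → L on { ';' }; E → ';' / E → E ',' on { ';' }; E → L / E → E ',' on { ',', '/', ';' }

A FIRST/FIRST conflict occurs when two productions N → α and N → β for the same non-terminal have FIRST(α) ∩ FIRST(β) ≠ ∅ (with ε ∈ FIRST of a nullable right-hand side, so two nullable alternatives also conflict).

FIRST sets of the non-terminals at (or reachable through a nullable prefix from) the front of some alternative:
  FIRST(E) = { ',', '/', ';', ε }
  FIRST(L) = { ',', '/', ';', ε }

Productions for L:
  L → / /: FIRST = { '/' }
  L → E E /: FIRST = { ',', '/', ';' }
  L → ε: FIRST = { ε }
Productions for E:
  E → ε: FIRST = { ε }
  E → ;: FIRST = { ';' }
  E → L: FIRST = { ',', '/', ';', ε }
  E → E ,: FIRST = { ',', '/', ';' }

Conflict for L: L → / / and L → E E /
  Overlap: { '/' }
Conflict for E: E → ε and E → L
  Overlap: { ε }
Conflict for E: E → ; and E → L
  Overlap: { ';' }
Conflict for E: E → ; and E → E ,
  Overlap: { ';' }
Conflict for E: E → L and E → E ,
  Overlap: { ',', '/', ';' }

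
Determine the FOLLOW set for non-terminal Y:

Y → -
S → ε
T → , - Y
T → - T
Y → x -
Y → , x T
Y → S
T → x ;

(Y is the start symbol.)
Y is the start symbol, so $ ∈ FOLLOW(Y).
In T → , - Y: Y is at the end, add FOLLOW(T)

The FOLLOW sets referred to above (computed the same way, to a fixed point):
  FOLLOW(T) = { $ }

Taking the union: FOLLOW(Y) = { $ }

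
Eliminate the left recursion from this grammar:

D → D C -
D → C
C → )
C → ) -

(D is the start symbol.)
D is directly left-recursive. The standard transformation for
  A → A α₁ | ... | A α_m | β₁ | ... | β_n
is
  A  → β₁ A' | ... | β_n A'
  A' → α₁ A' | ... | α_m A' | ε

D → C becomes D → C D'
D → D C - becomes D' → C - D'
Add D' → ε

Productions for other non-terminals are unchanged:
  C → )
  C → ) -

Resulting grammar:
D → C D'
D' → C - D'
D' → ε
C → )
C → ) -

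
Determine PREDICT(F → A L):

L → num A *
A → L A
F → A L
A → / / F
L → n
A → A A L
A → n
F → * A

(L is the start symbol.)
PREDICT(F → A L) = (FIRST(RHS) \ {ε}) ∪ (FOLLOW(F) if ε ∈ FIRST(RHS), i.e. RHS ⇒* ε)
FIRST(A) = { '/', 'n', 'num' }
FIRST(A L) = { '/', 'n', 'num' }
ε ∉ FIRST(A L), so FOLLOW(F) is not added.
PREDICT(F → A L) = { '/', 'n', 'num' }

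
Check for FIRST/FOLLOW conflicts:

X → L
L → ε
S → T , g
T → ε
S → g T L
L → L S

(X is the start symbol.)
Yes. L → L S with FOLLOW(L) on { ',', 'g' }

A FIRST/FOLLOW conflict occurs when a non-terminal N has a nullable alternative N → β (β ⇒* ε) and another alternative N → α with FIRST(α) ∩ FOLLOW(N) ≠ ∅: on such a lookahead the parser cannot decide between expanding α and letting N vanish via β.

Nullable non-terminals: L, T, X.
FIRST sets used below: FIRST(L) = { ',', 'g', ε }, FIRST(S) = { ',', 'g' }

L: nullable alternative(s) L → ε; FOLLOW(L) = { $, ',', 'g' }
  L → ε: FIRST \ {ε} = { } — this is the only nullable alternative, skip
  L → L S: FIRST \ {ε} = { ',', 'g' } — overlaps FOLLOW(L) on { ',', 'g' }: CONFLICT
T has a nullable alternative but only one production, so nothing to check.
X has a nullable alternative but only one production, so nothing to check.

S has no nullable alternative, so no FIRST/FOLLOW check is needed there.

So the grammar has 1 FIRST/FOLLOW conflict (marked CONFLICT above).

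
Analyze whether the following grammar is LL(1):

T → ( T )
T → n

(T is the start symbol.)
A grammar is LL(1) if for each non-terminal N with multiple productions, the predict sets of those productions are pairwise disjoint, where PREDICT(N → α) = (FIRST(α) \ {ε}) ∪ (FOLLOW(N) if α ⇒* ε).

For T:
  PREDICT(T → '(' T ')') = { '(' }
  PREDICT(T → n) = { 'n' }

All predict sets are disjoint. The grammar IS LL(1).

Answer: Yes, the grammar is LL(1).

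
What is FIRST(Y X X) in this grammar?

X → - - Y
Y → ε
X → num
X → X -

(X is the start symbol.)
FIRST sets of the non-terminals involved (from the grammar, by fixed-point iteration):
  FIRST(Y) = { ε }
  FIRST(X) = { '-', 'num' }

To compute FIRST(Y X X), process the symbols left to right:
Symbol Y is a non-terminal. Add FIRST(Y) \ {ε} = { }
Y is nullable (ε ∈ FIRST(Y)), continue to the next symbol.
Symbol X is a non-terminal. Add FIRST(X) \ {ε} = { '-', 'num' }
X is not nullable (ε ∉ FIRST(X)), so stop here.
FIRST(Y X X) = { '-', 'num' }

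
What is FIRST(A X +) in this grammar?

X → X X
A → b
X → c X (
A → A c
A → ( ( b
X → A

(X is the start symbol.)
{ '(', 'b' }

FIRST sets of the non-terminals involved (from the grammar, by fixed-point iteration):
  FIRST(A) = { '(', 'b' }

To compute FIRST(A X +), process the symbols left to right:
Symbol A is a non-terminal. Add FIRST(A) \ {ε} = { '(', 'b' }
A is not nullable (ε ∉ FIRST(A)), so stop here.
FIRST(A X +) = { '(', 'b' }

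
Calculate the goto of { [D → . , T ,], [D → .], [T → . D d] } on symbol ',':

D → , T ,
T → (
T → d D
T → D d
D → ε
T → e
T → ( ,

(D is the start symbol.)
{ [D → , . T ,], [D → . , T ,], [D → .], [T → . ( ,], [T → . (], [T → . D d], [T → . d D], [T → . e] }

GOTO(I, ',') = CLOSURE({ [A → αX.β] : [A → α.Xβ] ∈ I, X = ',' })

Items with dot before ',', with the dot advanced:
  [D → . , T ,] → [D → , . T ,]
Closure of the advanced items:
  [D → , . T ,] has the dot before T: add [T → . (], [T → . d D], [T → . D d], [T → . e], [T → . ( ,]
  [T → . D d] has the dot before D: add [D → . , T ,], [D → .]

GOTO = { [D → , . T ,], [D → . , T ,], [D → .], [T → . ( ,], [T → . (], [T → . D d], [T → . d D], [T → . e] }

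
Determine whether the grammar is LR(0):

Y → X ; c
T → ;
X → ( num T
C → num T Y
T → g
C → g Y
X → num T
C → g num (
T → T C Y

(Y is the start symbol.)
No. Shift-reduce conflict between [X → num T .] and [C → . g Y]

A grammar is LR(0) if no state in the canonical LR(0) collection has:
  - both a shift item (dot before a terminal) and a complete item (shift-reduce conflict), or
  - two or more complete items (reduce-reduce conflict; the accept item [Y' → Y .] counts as a complete item here).

Augment with Y' → Y and build the canonical LR(0) collection (I0 = CLOSURE({[Y' → . Y]}), then GOTO on every symbol after a dot until no new states appear). It has 23 states:
  I0: { [X → . ( num T], [X → . num T], [Y → . X ; c], [Y' → . Y] }  — shift
  I1: { [X → ( . num T] }  — shift
  I2: { [Y → X . ; c] }  — shift
  I3: { [Y' → Y .] }  — accept
  I4: { [T → . ;], [T → . T C Y], [T → . g], [X → num . T] }  — shift
  I5: { [T → ; .] }  — reduce
  I6: { [C → . g Y], [C → . g num (], [C → . num T Y], [T → T . C Y], [X → num T .] }  — shift, reduce
  I7: { [T → g .] }  — reduce
  I8: { [T → T C . Y], [X → . ( num T], [X → . num T], [Y → . X ; c] }  — shift
  I9: { [C → g . Y], [C → g . num (], [X → . ( num T], [X → . num T], [Y → . X ; c] }  — shift
  I10: { [C → num . T Y], [T → . ;], [T → . T C Y], [T → . g] }  — shift
  I11: { [C → . g Y], [C → . g num (], [C → . num T Y], [C → num T . Y], [T → T . C Y], [X → . ( num T], [X → . num T], [Y → . X ; c] }  — shift
  I12: { [C → num T Y .] }  — reduce
  I13: { [C → num . T Y], [T → . ;], [T → . T C Y], [T → . g], [X → num . T] }  — shift
  I14: { [C → . g Y], [C → . g num (], [C → . num T Y], [C → num T . Y], [T → T . C Y], [X → . ( num T], [X → . num T], [X → num T .], [Y → . X ; c] }  — shift, reduce
  I15: { [C → g Y .] }  — reduce
  I16: { [C → g num . (], [T → . ;], [T → . T C Y], [T → . g], [X → num . T] }  — shift
  I17: { [C → g num ( .] }  — reduce
  I18: { [T → T C Y .] }  — reduce
  I19: { [Y → X ; . c] }  — shift
  I20: { [Y → X ; c .] }  — reduce
  I21: { [T → . ;], [T → . T C Y], [T → . g], [X → ( num . T] }  — shift
  I22: { [C → . g Y], [C → . g num (], [C → . num T Y], [T → T . C Y], [X → ( num T .] }  — shift, reduce

Conflict in state I6:
  Shift-reduce conflict between [X → num T .] and [C → . g Y]
So the grammar is NOT LR(0).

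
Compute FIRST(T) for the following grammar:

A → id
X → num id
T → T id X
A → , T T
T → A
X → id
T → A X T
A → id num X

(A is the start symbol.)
To compute FIRST(T), examine every production with T on the left-hand side, reading each right-hand side left to right until a non-nullable symbol is reached.

FIRST sets of the other non-terminals involved (by the same procedure, iterated to a fixed point):
  FIRST(A) = { ',', 'id' }

From T → T id X:
  - T is the symbol being defined: contributes nothing new
    T is not nullable, so stop
From T → A:
  - A is a non-terminal: add FIRST(A) \ {ε} = { ',', 'id' }
    A is not nullable, so stop
From T → A X T:
  - A is a non-terminal: add FIRST(A) \ {ε} = { ',', 'id' }
    A is not nullable, so stop

Collecting: FIRST(T) = { ',', 'id' }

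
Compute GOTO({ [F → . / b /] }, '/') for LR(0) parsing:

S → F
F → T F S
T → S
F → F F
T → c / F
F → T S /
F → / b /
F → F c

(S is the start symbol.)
GOTO(I, '/') = CLOSURE({ [A → αX.β] : [A → α.Xβ] ∈ I, X = '/' })

Items with dot before '/', with the dot advanced:
  [F → . / b /] → [F → / . b /]
Closure adds nothing (no advanced item has the dot before a non-terminal).

GOTO = { [F → / . b /] }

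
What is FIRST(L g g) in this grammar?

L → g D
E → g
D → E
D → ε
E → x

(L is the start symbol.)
FIRST sets of the non-terminals involved (from the grammar, by fixed-point iteration):
  FIRST(L) = { 'g' }

To compute FIRST(L g g), process the symbols left to right:
Symbol L is a non-terminal. Add FIRST(L) \ {ε} = { 'g' }
L is not nullable (ε ∉ FIRST(L)), so stop here.
FIRST(L g g) = { 'g' }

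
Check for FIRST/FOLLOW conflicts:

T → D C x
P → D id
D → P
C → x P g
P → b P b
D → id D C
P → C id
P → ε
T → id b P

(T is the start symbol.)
Yes. P → D id with FOLLOW(P) on { 'b', 'id', 'x' }; P → b P b with FOLLOW(P) on { 'b' }; P → C id with FOLLOW(P) on { 'x' }; D → id D C with FOLLOW(D) on { 'id' }

A FIRST/FOLLOW conflict occurs when a non-terminal N has a nullable alternative N → β (β ⇒* ε) and another alternative N → α with FIRST(α) ∩ FOLLOW(N) ≠ ∅: on such a lookahead the parser cannot decide between expanding α and letting N vanish via β.

Nullable non-terminals: D, P.
FIRST sets used below: FIRST(P) = { 'b', 'id', 'x', ε }, FIRST(D) = { 'b', 'id', 'x', ε }, FIRST(C) = { 'x' }

D: nullable alternative(s) D → P; FOLLOW(D) = { 'id', 'x' }
  D → P: FIRST \ {ε} = { 'b', 'id', 'x' } — this is the only nullable alternative, skip
  D → id D C: FIRST \ {ε} = { 'id' } — overlaps FOLLOW(D) on { 'id' }: CONFLICT

P: nullable alternative(s) P → ε; FOLLOW(P) = { $, 'b', 'g', 'id', 'x' }
  P → D id: FIRST \ {ε} = { 'b', 'id', 'x' } — overlaps FOLLOW(P) on { 'b', 'id', 'x' }: CONFLICT
  P → b P b: FIRST \ {ε} = { 'b' } — overlaps FOLLOW(P) on { 'b' }: CONFLICT
  P → C id: FIRST \ {ε} = { 'x' } — overlaps FOLLOW(P) on { 'x' }: CONFLICT
  P → ε: FIRST \ {ε} = { } — this is the only nullable alternative, skip

C, T have no nullable alternative, so no FIRST/FOLLOW check is needed there.

So the grammar has 4 FIRST/FOLLOW conflicts (marked CONFLICT above).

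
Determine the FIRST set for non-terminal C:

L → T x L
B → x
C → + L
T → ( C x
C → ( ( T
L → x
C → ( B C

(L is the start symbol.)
{ '(', '+' }

To compute FIRST(C), examine every production with C on the left-hand side, reading each right-hand side left to right until a non-nullable symbol is reached.

From C → + L:
  - '+' is a terminal: add '+' and stop
From C → ( ( T:
  - '(' is a terminal: add '(' and stop
From C → ( B C:
  - '(' is a terminal: add '(' and stop

Collecting: FIRST(C) = { '(', '+' }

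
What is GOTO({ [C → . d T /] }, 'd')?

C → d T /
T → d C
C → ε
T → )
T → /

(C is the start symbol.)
GOTO(I, 'd') = CLOSURE({ [A → αX.β] : [A → α.Xβ] ∈ I, X = 'd' })

Items with dot before 'd', with the dot advanced:
  [C → . d T /] → [C → d . T /]
Closure of the advanced items:
  [C → d . T /] has the dot before T: add [T → . d C], [T → . )], [T → . /]

GOTO = { [C → d . T /], [T → . )], [T → . /], [T → . d C] }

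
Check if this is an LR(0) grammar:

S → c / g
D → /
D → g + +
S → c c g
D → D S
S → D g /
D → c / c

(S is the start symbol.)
Yes, the grammar is LR(0)

A grammar is LR(0) if no state in the canonical LR(0) collection has:
  - both a shift item (dot before a terminal) and a complete item (shift-reduce conflict), or
  - two or more complete items (reduce-reduce conflict; the accept item [S' → S .] counts as a complete item here).

Augment with S' → S and build the canonical LR(0) collection (I0 = CLOSURE({[S' → . S]}), then GOTO on every symbol after a dot until no new states appear). It has 16 states:
  I0: { [D → . /], [D → . D S], [D → . c / c], [D → . g + +], [S → . D g /], [S → . c / g], [S → . c c g], [S' → . S] }  — shift
  I1: { [D → / .] }  — reduce
  I2: { [D → . /], [D → . D S], [D → . c / c], [D → . g + +], [D → D . S], [S → . D g /], [S → . c / g], [S → . c c g], [S → D . g /] }  — shift
  I3: { [S' → S .] }  — accept
  I4: { [D → c . / c], [S → c . / g], [S → c . c g] }  — shift
  I5: { [D → g . + +] }  — shift
  I6: { [D → g + . +] }  — shift
  I7: { [D → g + + .] }  — reduce
  I8: { [D → c / . c], [S → c / . g] }  — shift
  I9: { [S → c c . g] }  — shift
  I10: { [S → c c g .] }  — reduce
  I11: { [D → c / c .] }  — reduce
  I12: { [S → c / g .] }  — reduce
  I13: { [D → D S .] }  — reduce
  I14: { [D → g . + +], [S → D g . /] }  — shift
  I15: { [S → D g / .] }  — reduce

Every state is either a pure shift/goto state or contains exactly one complete item and nothing to shift — no conflicts. The grammar is LR(0).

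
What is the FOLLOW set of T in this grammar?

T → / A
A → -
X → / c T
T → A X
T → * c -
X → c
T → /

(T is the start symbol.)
To compute FOLLOW(T), find every occurrence of T on a right-hand side N → α T β: add FIRST(β) \ {ε}, and if β is empty or nullable also add FOLLOW(N). Iterate to a fixed point.

T is the start symbol, so $ ∈ FOLLOW(T).
In X → / c T: T is at the end, add FOLLOW(X)

The FOLLOW sets referred to above (computed the same way, to a fixed point):
  FOLLOW(X) = { $ }

Taking the union: FOLLOW(T) = { $ }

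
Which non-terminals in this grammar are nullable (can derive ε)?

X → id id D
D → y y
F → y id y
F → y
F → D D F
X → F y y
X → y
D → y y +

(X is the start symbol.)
None

There are no ε-productions, so no non-terminal can derive ε.
No non-terminals are nullable.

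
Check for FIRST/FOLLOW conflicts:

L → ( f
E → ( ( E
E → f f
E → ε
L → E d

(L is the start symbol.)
No FIRST/FOLLOW conflicts.

A FIRST/FOLLOW conflict occurs when a non-terminal N has a nullable alternative N → β (β ⇒* ε) and another alternative N → α with FIRST(α) ∩ FOLLOW(N) ≠ ∅: on such a lookahead the parser cannot decide between expanding α and letting N vanish via β.

Nullable non-terminals: E.

E: nullable alternative(s) E → ε; FOLLOW(E) = { 'd' }
  E → ( ( E: FIRST \ {ε} = { '(' } — disjoint from FOLLOW(E)
  E → f f: FIRST \ {ε} = { 'f' } — disjoint from FOLLOW(E)
  E → ε: FIRST \ {ε} = { } — this is the only nullable alternative, skip

L has no nullable alternative, so no FIRST/FOLLOW check is needed there.

No FIRST/FOLLOW conflicts found.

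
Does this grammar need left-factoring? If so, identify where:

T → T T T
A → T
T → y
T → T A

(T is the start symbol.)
Yes, T has productions with common prefix 'T'

Left-factoring is needed when two productions for the same non-terminal
share a common prefix on the right-hand side.

Productions for T:
  T → T T T
  T → y
  T → T A

Found common prefix 'T' in productions for T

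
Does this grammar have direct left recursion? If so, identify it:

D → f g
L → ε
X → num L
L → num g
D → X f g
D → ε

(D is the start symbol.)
Direct left recursion occurs when N → N α for some non-terminal N (the right-hand side begins with the left-hand side itself).

D → f g: starts with f
L → ε: starts with ε
X → num L: starts with num
L → num g: starts with num
D → X f g: starts with X
D → ε: starts with ε

No direct left recursion found.

Answer: No direct left recursion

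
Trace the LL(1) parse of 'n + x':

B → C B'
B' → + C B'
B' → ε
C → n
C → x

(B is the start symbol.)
LL(1) parsing maintains a stack (initially the start symbol over $) and the input. At each step: if the stack top is a terminal, match it against the current input token; if it is a non-terminal N, replace it with the RHS of M[N, lookahead] (the unique production whose predict set contains the lookahead).

Stack is shown with the top on the left.

Stack     Input    Action
-------------------------
B $       n + x $  output B → C B'
C B' $    n + x $  output C → n
n B' $    n + x $  match 'n'
B' $      + x $    output B' → + C B'
+ C B' $  + x $    match '+'
C B' $    x $      output C → x
x B' $    x $      match 'x'
B' $      $        output B' → ε
$         $        accept

The string is accepted.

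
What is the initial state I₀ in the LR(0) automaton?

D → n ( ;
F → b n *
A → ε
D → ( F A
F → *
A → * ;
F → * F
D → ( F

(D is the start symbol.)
{ [D → . ( F A], [D → . ( F], [D → . n ( ;], [D' → . D] }

First, augment the grammar with D' → D
I₀ = CLOSURE({ [D' → . D] }):
  [D' → . D] has the dot before D: add [D → . n ( ;], [D → . ( F A], [D → . ( F]
No further items can be added.

I₀ = { [D → . ( F A], [D → . ( F], [D → . n ( ;], [D' → . D] }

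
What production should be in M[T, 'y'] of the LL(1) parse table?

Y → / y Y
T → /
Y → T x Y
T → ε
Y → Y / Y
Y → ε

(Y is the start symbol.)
To find M[T, 'y'], we find productions for T where 'y' is in the predict set (PREDICT(N → α) = (FIRST(α) \ {ε}) ∪ (FOLLOW(N) if α ⇒* ε)).

Relevant sets:
  FOLLOW(T) = { 'x' }

T → /: PREDICT = { '/' }
T → ε: PREDICT = { 'x' }

M[T, 'y'] is empty (no production applies)

Answer: Empty (error entry)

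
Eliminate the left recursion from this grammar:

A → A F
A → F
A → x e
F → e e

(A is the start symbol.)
A → F A'
A → x e A'
A' → F A'
A' → ε
F → e e

A is directly left-recursive. The standard transformation for
  A → A α₁ | ... | A α_m | β₁ | ... | β_n
is
  A  → β₁ A' | ... | β_n A'
  A' → α₁ A' | ... | α_m A' | ε

A → F becomes A → F A'
A → x e becomes A → x e A'
A → A F becomes A' → F A'
Add A' → ε

Productions for other non-terminals are unchanged:
  F → e e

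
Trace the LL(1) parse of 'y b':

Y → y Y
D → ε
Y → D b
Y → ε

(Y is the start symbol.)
LL(1) parsing maintains a stack (initially the start symbol over $) and the input. At each step: if the stack top is a terminal, match it against the current input token; if it is a non-terminal N, replace it with the RHS of M[N, lookahead] (the unique production whose predict set contains the lookahead).

Stack is shown with the top on the left.

Stack  Input  Action
--------------------
Y $    y b $  output Y → y Y
y Y $  y b $  match 'y'
Y $    b $    output Y → D b
D b $  b $    output D → ε
b $    b $    match 'b'
$      $      accept

The string is accepted.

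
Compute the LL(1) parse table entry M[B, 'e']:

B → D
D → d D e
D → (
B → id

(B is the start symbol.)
To find M[B, 'e'], we find productions for B where 'e' is in the predict set (PREDICT(N → α) = (FIRST(α) \ {ε}) ∪ (FOLLOW(N) if α ⇒* ε)).

Relevant sets:
  FIRST(D) = { '(', 'd' }

B → D: PREDICT = { '(', 'd' }
B → id: PREDICT = { 'id' }

M[B, 'e'] is empty (no production applies)

Answer: Empty (error entry)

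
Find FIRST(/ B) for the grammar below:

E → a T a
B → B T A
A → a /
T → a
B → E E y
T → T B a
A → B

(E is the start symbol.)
{ '/' }

To compute FIRST(/ B), process the symbols left to right:
Symbol / is a terminal. Add '/' and stop.
FIRST(/ B) = { '/' }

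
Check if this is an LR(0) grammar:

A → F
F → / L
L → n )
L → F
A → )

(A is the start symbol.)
A grammar is LR(0) if no state in the canonical LR(0) collection has:
  - both a shift item (dot before a terminal) and a complete item (shift-reduce conflict), or
  - two or more complete items (reduce-reduce conflict; the accept item [A' → A .] counts as a complete item here).

Augment with A' → A and build the canonical LR(0) collection (I0 = CLOSURE({[A' → . A]}), then GOTO on every symbol after a dot until no new states appear). It has 9 states:
  I0: { [A → . )], [A → . F], [A' → . A], [F → . / L] }  — shift
  I1: { [A → ) .] }  — reduce
  I2: { [F → . / L], [F → / . L], [L → . F], [L → . n )] }  — shift
  I3: { [A' → A .] }  — accept
  I4: { [A → F .] }  — reduce
  I5: { [L → F .] }  — reduce
  I6: { [F → / L .] }  — reduce
  I7: { [L → n . )] }  — shift
  I8: { [L → n ) .] }  — reduce

Every state is either a pure shift/goto state or contains exactly one complete item and nothing to shift — no conflicts. The grammar is LR(0).

Answer: Yes, the grammar is LR(0)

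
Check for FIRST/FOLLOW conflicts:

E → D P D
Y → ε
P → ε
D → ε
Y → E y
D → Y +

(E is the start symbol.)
A FIRST/FOLLOW conflict occurs when a non-terminal N has a nullable alternative N → β (β ⇒* ε) and another alternative N → α with FIRST(α) ∩ FOLLOW(N) ≠ ∅: on such a lookahead the parser cannot decide between expanding α and letting N vanish via β.

Nullable non-terminals: D, E, P, Y.
FIRST sets used below: FIRST(Y) = { '+', 'y', ε }, FIRST(E) = { '+', 'y', ε }

D: nullable alternative(s) D → ε; FOLLOW(D) = { $, '+', 'y' }
  D → ε: FIRST \ {ε} = { } — this is the only nullable alternative, skip
  D → Y +: FIRST \ {ε} = { '+', 'y' } — overlaps FOLLOW(D) on { '+', 'y' }: CONFLICT
E has a nullable alternative but only one production, so nothing to check.
P has a nullable alternative but only one production, so nothing to check.

Y: nullable alternative(s) Y → ε; FOLLOW(Y) = { '+' }
  Y → ε: FIRST \ {ε} = { } — this is the only nullable alternative, skip
  Y → E y: FIRST \ {ε} = { '+', 'y' } — overlaps FOLLOW(Y) on { '+' }: CONFLICT

So the grammar has 2 FIRST/FOLLOW conflicts (marked CONFLICT above).

Answer: Yes. Y → E y with FOLLOW(Y) on { '+' }; D → Y '+' with FOLLOW(D) on { '+', 'y' }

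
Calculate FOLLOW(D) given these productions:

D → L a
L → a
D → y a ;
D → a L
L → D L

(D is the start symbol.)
{ $, 'a', 'y' }

D is the start symbol, so $ ∈ FOLLOW(D).
In L → D L: D is followed by L, add FIRST(L) \ {ε} = { 'a', 'y' }

Taking the union: FOLLOW(D) = { $, 'a', 'y' }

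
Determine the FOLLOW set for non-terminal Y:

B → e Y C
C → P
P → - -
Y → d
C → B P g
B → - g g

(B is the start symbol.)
{ '-', 'e' }

In B → e Y C: Y is followed by C, add FIRST(C) \ {ε} = { '-', 'e' }

Taking the union: FOLLOW(Y) = { '-', 'e' }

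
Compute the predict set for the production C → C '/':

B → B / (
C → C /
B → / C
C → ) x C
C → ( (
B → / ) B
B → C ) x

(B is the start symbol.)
PREDICT(C → C '/') = (FIRST(RHS) \ {ε}) ∪ (FOLLOW(C) if ε ∈ FIRST(RHS), i.e. RHS ⇒* ε)
FIRST(C) = { '(', ')' }
FIRST(C '/') = { '(', ')' }
ε ∉ FIRST(C '/'), so FOLLOW(C) is not added.
PREDICT(C → C '/') = { '(', ')' }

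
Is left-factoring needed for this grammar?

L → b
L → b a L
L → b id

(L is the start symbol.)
Left-factoring is needed when two productions for the same non-terminal
share a common prefix on the right-hand side.

Productions for L:
  L → b
  L → b a L
  L → b id

Found common prefix 'b' in productions for L

Answer: Yes, L has productions with common prefix 'b'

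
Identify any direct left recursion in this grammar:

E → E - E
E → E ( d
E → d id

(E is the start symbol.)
Direct left recursion occurs when N → N α for some non-terminal N (the right-hand side begins with the left-hand side itself).

E → E - E: LEFT RECURSIVE (starts with E)
E → E ( d: LEFT RECURSIVE (starts with E)
E → d id: starts with d

The grammar has direct left recursion on: E.

Answer: Yes, E is left-recursive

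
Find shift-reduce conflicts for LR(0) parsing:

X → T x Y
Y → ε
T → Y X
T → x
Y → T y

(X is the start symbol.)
A shift-reduce conflict occurs when an LR(0) state has both:
  - a complete (reduce) item [A → α .] (dot at the end), and
  - a shift item [B → β . c γ] (dot before a terminal).

Augment with X' → X and build the canonical LR(0) collection (I0 = CLOSURE({[X' → . X]}), then GOTO on every symbol after a dot until no new states appear). It has 10 states:
  I0: { [T → . Y X], [T → . x], [X → . T x Y], [X' → . X], [Y → . T y], [Y → .] }  — shift, reduce
  I1: { [X → T . x Y], [Y → T . y] }  — shift
  I2: { [X' → X .] }  — accept
  I3: { [T → . Y X], [T → . x], [T → Y . X], [X → . T x Y], [Y → . T y], [Y → .] }  — shift, reduce
  I4: { [T → x .] }  — reduce
  I5: { [T → Y X .] }  — reduce
  I6: { [T → . Y X], [T → . x], [X → T x . Y], [Y → . T y], [Y → .] }  — shift, reduce
  I7: { [Y → T y .] }  — reduce
  I8: { [Y → T . y] }  — shift
  I9: { [T → . Y X], [T → . x], [T → Y . X], [X → . T x Y], [X → T x Y .], [Y → . T y], [Y → .] }  — shift, 2 reduces

I0 contains reduce item [Y → .] and shift item [T → . x] — shift-reduce conflict.
I3 contains reduce item [Y → .] and shift item [T → . x] — shift-reduce conflict.
I6 contains reduce item [Y → .] and shift item [T → . x] — shift-reduce conflict.
I9 contains reduce items [X → T x Y .], [Y → .] and shift item [T → . x] — shift-reduce conflict.

Answer: Yes — I0: [Y → .] vs [T → . x]; I3: [Y → .] vs [T → . x]; I6: [Y → .] vs [T → . x]; I9: [X → T x Y .] vs [T → . x]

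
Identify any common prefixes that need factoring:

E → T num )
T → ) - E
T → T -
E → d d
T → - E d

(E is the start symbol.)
No, left-factoring is not needed

Left-factoring is needed when two productions for the same non-terminal
share a common prefix on the right-hand side.

Productions for E:
  E → T num )
  E → d d
Productions for T:
  T → ) - E
  T → T -
  T → - E d

No common prefixes found.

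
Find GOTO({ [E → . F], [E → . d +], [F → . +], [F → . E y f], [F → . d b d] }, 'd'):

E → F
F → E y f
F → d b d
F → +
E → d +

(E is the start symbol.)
{ [E → d . +], [F → d . b d] }

GOTO(I, 'd') = CLOSURE({ [A → αX.β] : [A → α.Xβ] ∈ I, X = 'd' })

Items with dot before 'd', with the dot advanced:
  [E → . d +] → [E → d . +]
  [F → . d b d] → [F → d . b d]
Closure adds nothing (no advanced item has the dot before a non-terminal).

GOTO = { [E → d . +], [F → d . b d] }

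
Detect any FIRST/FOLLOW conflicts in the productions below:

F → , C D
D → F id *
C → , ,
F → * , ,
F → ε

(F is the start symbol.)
No FIRST/FOLLOW conflicts.

A FIRST/FOLLOW conflict occurs when a non-terminal N has a nullable alternative N → β (β ⇒* ε) and another alternative N → α with FIRST(α) ∩ FOLLOW(N) ≠ ∅: on such a lookahead the parser cannot decide between expanding α and letting N vanish via β.

Nullable non-terminals: F.

F: nullable alternative(s) F → ε; FOLLOW(F) = { $, 'id' }
  F → , C D: FIRST \ {ε} = { ',' } — disjoint from FOLLOW(F)
  F → * , ,: FIRST \ {ε} = { '*' } — disjoint from FOLLOW(F)
  F → ε: FIRST \ {ε} = { } — this is the only nullable alternative, skip

C, D have no nullable alternative, so no FIRST/FOLLOW check is needed there.

No FIRST/FOLLOW conflicts found.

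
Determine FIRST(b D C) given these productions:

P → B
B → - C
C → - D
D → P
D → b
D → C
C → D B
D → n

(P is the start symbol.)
To compute FIRST(b D C), process the symbols left to right:
Symbol b is a terminal. Add 'b' and stop.
FIRST(b D C) = { 'b' }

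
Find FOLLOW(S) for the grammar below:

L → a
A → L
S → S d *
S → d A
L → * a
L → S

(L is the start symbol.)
{ $, 'd' }

To compute FOLLOW(S), find every occurrence of S on a right-hand side N → α S β: add FIRST(β) \ {ε}, and if β is empty or nullable also add FOLLOW(N). Iterate to a fixed point.

In S → S d *: S is followed by d '*', add FIRST(d '*') \ {ε} = { 'd' }
In L → S: S is at the end, add FOLLOW(L)

The FOLLOW sets referred to above (computed the same way, to a fixed point):
  FOLLOW(L) = { $, 'd' }

Taking the union: FOLLOW(S) = { $, 'd' }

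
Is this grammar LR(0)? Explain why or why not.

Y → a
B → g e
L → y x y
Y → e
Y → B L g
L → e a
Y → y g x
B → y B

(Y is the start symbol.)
Yes, the grammar is LR(0)

A grammar is LR(0) if no state in the canonical LR(0) collection has:
  - both a shift item (dot before a terminal) and a complete item (shift-reduce conflict), or
  - two or more complete items (reduce-reduce conflict; the accept item [Y' → Y .] counts as a complete item here).

Augment with Y' → Y and build the canonical LR(0) collection (I0 = CLOSURE({[Y' → . Y]}), then GOTO on every symbol after a dot until no new states appear). It has 19 states:
  I0: { [B → . g e], [B → . y B], [Y → . B L g], [Y → . a], [Y → . e], [Y → . y g x], [Y' → . Y] }  — shift
  I1: { [L → . e a], [L → . y x y], [Y → B . L g] }  — shift
  I2: { [Y' → Y .] }  — accept
  I3: { [Y → a .] }  — reduce
  I4: { [Y → e .] }  — reduce
  I5: { [B → g . e] }  — shift
  I6: { [B → . g e], [B → . y B], [B → y . B], [Y → y . g x] }  — shift
  I7: { [B → y B .] }  — reduce
  I8: { [B → g . e], [Y → y g . x] }  — shift
  I9: { [B → . g e], [B → . y B], [B → y . B] }  — shift
  I10: { [B → g e .] }  — reduce
  I11: { [Y → y g x .] }  — reduce
  I12: { [Y → B L . g] }  — shift
  I13: { [L → e . a] }  — shift
  I14: { [L → y . x y] }  — shift
  I15: { [L → y x . y] }  — shift
  I16: { [L → y x y .] }  — reduce
  I17: { [L → e a .] }  — reduce
  I18: { [Y → B L g .] }  — reduce

Every state is either a pure shift/goto state or contains exactly one complete item and nothing to shift — no conflicts. The grammar is LR(0).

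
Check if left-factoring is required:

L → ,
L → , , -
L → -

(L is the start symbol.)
Yes, L has productions with common prefix ','

Left-factoring is needed when two productions for the same non-terminal
share a common prefix on the right-hand side.

Productions for L:
  L → ,
  L → , , -
  L → -

Found common prefix ',' in productions for L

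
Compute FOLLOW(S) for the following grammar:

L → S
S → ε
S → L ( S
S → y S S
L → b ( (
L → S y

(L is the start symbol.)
{ $, '(', 'b', 'y' }

To compute FOLLOW(S), find every occurrence of S on a right-hand side N → α S β: add FIRST(β) \ {ε}, and if β is empty or nullable also add FOLLOW(N). Iterate to a fixed point.

In L → S: S is at the end, add FOLLOW(L)
In S → L ( S: S is at the end; this adds FOLLOW(S) to itself — nothing new
In S → y S S: S is followed by S, add FIRST(S) \ {ε} = { '(', 'b', 'y' }
  S is nullable, so FOLLOW(S) is also included — that is the set being defined, nothing new
In S → y S S: S is at the end; this adds FOLLOW(S) to itself — nothing new
In L → S y: S is followed by y, add FIRST(y) \ {ε} = { 'y' }

The FOLLOW sets referred to above (computed the same way, to a fixed point):
  FOLLOW(L) = { $, '(' }

Taking the union: FOLLOW(S) = { $, '(', 'b', 'y' }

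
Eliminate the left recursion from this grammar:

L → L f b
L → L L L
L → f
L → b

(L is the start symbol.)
L → f L'
L → b L'
L' → f b L'
L' → L L L'
L' → ε

L is directly left-recursive. The standard transformation for
  A → A α₁ | ... | A α_m | β₁ | ... | β_n
is
  A  → β₁ A' | ... | β_n A'
  A' → α₁ A' | ... | α_m A' | ε

L → f becomes L → f L'
L → b becomes L → b L'
L → L f b becomes L' → f b L'
L → L L L becomes L' → L L L'
Add L' → ε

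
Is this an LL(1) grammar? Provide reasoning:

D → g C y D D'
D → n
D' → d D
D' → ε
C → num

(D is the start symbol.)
No. Predict set conflict for D': { 'd' }

A grammar is LL(1) if for each non-terminal N with multiple productions, the predict sets of those productions are pairwise disjoint, where PREDICT(N → α) = (FIRST(α) \ {ε}) ∪ (FOLLOW(N) if α ⇒* ε).

Relevant sets:
  FOLLOW(D') = { $, 'd' }

For D:
  PREDICT(D → g C y D D') = { 'g' }
  PREDICT(D → n) = { 'n' }
For D':
  PREDICT(D' → d D) = { 'd' }
  PREDICT(D' → ε) = { $, 'd' }
C has a single production, so nothing to check there.

Conflict found: Predict set conflict for D': { 'd' }
The grammar is NOT LL(1).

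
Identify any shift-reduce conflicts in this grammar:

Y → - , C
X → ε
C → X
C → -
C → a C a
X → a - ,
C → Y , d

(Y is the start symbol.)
A shift-reduce conflict occurs when an LR(0) state has both:
  - a complete (reduce) item [A → α .] (dot at the end), and
  - a shift item [B → β . c γ] (dot before a terminal).

Augment with Y' → Y and build the canonical LR(0) collection (I0 = CLOSURE({[Y' → . Y]}), then GOTO on every symbol after a dot until no new states appear). It has 15 states:
  I0: { [Y → . - , C], [Y' → . Y] }  — shift
  I1: { [Y → - . , C] }  — shift
  I2: { [Y' → Y .] }  — accept
  I3: { [C → . -], [C → . X], [C → . Y , d], [C → . a C a], [X → . a - ,], [X → .], [Y → - , . C], [Y → . - , C] }  — shift, reduce
  I4: { [C → - .], [Y → - . , C] }  — shift, reduce
  I5: { [Y → - , C .] }  — reduce
  I6: { [C → X .] }  — reduce
  I7: { [C → Y . , d] }  — shift
  I8: { [C → . -], [C → . X], [C → . Y , d], [C → . a C a], [C → a . C a], [X → . a - ,], [X → .], [X → a . - ,], [Y → . - , C] }  — shift, reduce
  I9: { [C → - .], [X → a - . ,], [Y → - . , C] }  — shift, reduce
  I10: { [C → a C . a] }  — shift
  I11: { [C → a C a .] }  — reduce
  I12: { [C → . -], [C → . X], [C → . Y , d], [C → . a C a], [X → . a - ,], [X → .], [X → a - , .], [Y → - , . C], [Y → . - , C] }  — shift, 2 reduces
  I13: { [C → Y , . d] }  — shift
  I14: { [C → Y , d .] }  — reduce

I3 contains reduce item [X → .] and shift items [C → . -], [C → . a C a], [X → . a - ,], [Y → . - , C] — shift-reduce conflict.
I4 contains reduce item [C → - .] and shift item [Y → - . , C] — shift-reduce conflict.
I8 contains reduce item [X → .] and shift items [C → . -], [C → . a C a], [X → . a - ,], [X → a . - ,], [Y → . - , C] — shift-reduce conflict.
I9 contains reduce item [C → - .] and shift items [X → a - . ,], [Y → - . , C] — shift-reduce conflict.
I12 contains reduce items [X → .], [X → a - , .] and shift items [C → . -], [C → . a C a], [X → . a - ,], [Y → . - , C] — shift-reduce conflict.

Answer: Yes — I3: [X → .] vs [C → . -]; I4: [C → - .] vs [Y → - . , C]; I8: [X → .] vs [C → . -]; I9: [C → - .] vs [X → a - . ,]; I12: [X → .] vs [C → . -]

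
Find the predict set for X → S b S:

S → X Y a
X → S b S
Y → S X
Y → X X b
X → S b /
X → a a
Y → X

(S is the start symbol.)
{ 'a' }

PREDICT(X → S b S) = (FIRST(RHS) \ {ε}) ∪ (FOLLOW(X) if ε ∈ FIRST(RHS), i.e. RHS ⇒* ε)
FIRST(S) = { 'a' }
FIRST(S b S) = { 'a' }
ε ∉ FIRST(S b S), so FOLLOW(X) is not added.
PREDICT(X → S b S) = { 'a' }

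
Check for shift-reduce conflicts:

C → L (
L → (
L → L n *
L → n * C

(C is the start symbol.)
A shift-reduce conflict occurs when an LR(0) state has both:
  - a complete (reduce) item [A → α .] (dot at the end), and
  - a shift item [B → β . c γ] (dot before a terminal).

Augment with C' → C and build the canonical LR(0) collection (I0 = CLOSURE({[C' → . C]}), then GOTO on every symbol after a dot until no new states appear). It has 10 states:
  I0: { [C → . L (], [C' → . C], [L → . (], [L → . L n *], [L → . n * C] }  — shift
  I1: { [L → ( .] }  — reduce
  I2: { [C' → C .] }  — accept
  I3: { [C → L . (], [L → L . n *] }  — shift
  I4: { [L → n . * C] }  — shift
  I5: { [C → . L (], [L → . (], [L → . L n *], [L → . n * C], [L → n * . C] }  — shift
  I6: { [L → n * C .] }  — reduce
  I7: { [C → L ( .] }  — reduce
  I8: { [L → L n . *] }  — shift
  I9: { [L → L n * .] }  — reduce

No state contains both a complete item and a shift item.

Answer: No shift-reduce conflicts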